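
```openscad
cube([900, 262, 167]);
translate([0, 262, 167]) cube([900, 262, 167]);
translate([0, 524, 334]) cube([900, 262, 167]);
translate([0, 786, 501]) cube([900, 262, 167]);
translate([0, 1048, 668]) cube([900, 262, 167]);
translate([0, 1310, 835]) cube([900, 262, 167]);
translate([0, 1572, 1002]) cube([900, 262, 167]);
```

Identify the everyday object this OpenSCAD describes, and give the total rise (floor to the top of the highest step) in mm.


A staircase. The total rise is 1169 mm.

7 identical blocks, each offset up and back from the previous — a staircase. Each step is 167 mm tall and there are 7 of them, so the total rise is 7 × 167 = 1169 mm.


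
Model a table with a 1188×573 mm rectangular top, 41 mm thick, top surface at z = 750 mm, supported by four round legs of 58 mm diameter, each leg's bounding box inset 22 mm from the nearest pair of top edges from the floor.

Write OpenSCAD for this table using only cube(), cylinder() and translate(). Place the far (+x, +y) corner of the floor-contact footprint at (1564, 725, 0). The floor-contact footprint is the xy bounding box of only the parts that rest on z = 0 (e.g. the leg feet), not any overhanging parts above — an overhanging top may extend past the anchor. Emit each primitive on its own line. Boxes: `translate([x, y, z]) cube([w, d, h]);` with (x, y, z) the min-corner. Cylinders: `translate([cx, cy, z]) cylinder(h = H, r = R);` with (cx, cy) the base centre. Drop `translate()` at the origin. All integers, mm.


// leg_h = 750 - 41 = 709
translate([398, 174, 709]) cube([1188, 573, 41]);
translate([449, 225, 0]) cylinder(h = 709, r = 29);
translate([1535, 225, 0]) cylinder(h = 709, r = 29);
translate([449, 696, 0]) cylinder(h = 709, r = 29);
translate([1535, 696, 0]) cylinder(h = 709, r = 29);


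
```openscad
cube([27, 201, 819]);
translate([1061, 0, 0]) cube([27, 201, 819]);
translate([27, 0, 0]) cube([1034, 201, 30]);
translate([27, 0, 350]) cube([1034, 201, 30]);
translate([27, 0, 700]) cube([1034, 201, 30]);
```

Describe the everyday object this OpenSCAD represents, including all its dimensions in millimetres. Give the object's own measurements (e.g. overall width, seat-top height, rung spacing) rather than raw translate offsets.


An open bookshelf. Two side panels, each 27 mm thick, 201 mm deep and 819 mm tall, stand 1088 mm apart (outside-to-outside). Between them sit 3 shelves, each 30 mm thick and 201 mm deep, spanning the full gap between the sides. The bottom shelf rests on the floor (its underside at z = 0) and the clear gap between one shelf's top and the next shelf's underside is 320 mm.


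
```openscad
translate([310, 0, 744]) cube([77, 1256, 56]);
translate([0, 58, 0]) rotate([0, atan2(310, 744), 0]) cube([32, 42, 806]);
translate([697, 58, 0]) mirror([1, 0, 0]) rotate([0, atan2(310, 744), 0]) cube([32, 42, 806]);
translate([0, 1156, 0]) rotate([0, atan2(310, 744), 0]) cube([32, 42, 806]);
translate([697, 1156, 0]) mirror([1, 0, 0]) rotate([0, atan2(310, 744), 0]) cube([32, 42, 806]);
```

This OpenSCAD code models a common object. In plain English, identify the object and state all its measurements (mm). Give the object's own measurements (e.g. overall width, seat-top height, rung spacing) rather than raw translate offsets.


A sawhorse. A 77×1256×56 mm beam (x, y, z) sits on two A-frame leg pairs. Each pair is two raked legs of 32×42 mm section (42 mm along y) splaying symmetrically in x. Each leg rises 744 mm vertically over 310 mm of horizontal reach and is 806 mm long along its own axis. Every leg's outer bottom edge rests on the floor and its outer top edge meets a bottom edge of the beam — the left legs (tilting toward +x) meet the beam's −x bottom edge, the right legs (their mirror images, tilting toward −x) meet its +x bottom edge — so the leg tops tuck under the beam, the beam's underside is 744 mm above the floor, and the feet are 697 mm apart outside-to-outside with the beam centred between them. The two leg pairs are set in 58 mm from either end of the beam.


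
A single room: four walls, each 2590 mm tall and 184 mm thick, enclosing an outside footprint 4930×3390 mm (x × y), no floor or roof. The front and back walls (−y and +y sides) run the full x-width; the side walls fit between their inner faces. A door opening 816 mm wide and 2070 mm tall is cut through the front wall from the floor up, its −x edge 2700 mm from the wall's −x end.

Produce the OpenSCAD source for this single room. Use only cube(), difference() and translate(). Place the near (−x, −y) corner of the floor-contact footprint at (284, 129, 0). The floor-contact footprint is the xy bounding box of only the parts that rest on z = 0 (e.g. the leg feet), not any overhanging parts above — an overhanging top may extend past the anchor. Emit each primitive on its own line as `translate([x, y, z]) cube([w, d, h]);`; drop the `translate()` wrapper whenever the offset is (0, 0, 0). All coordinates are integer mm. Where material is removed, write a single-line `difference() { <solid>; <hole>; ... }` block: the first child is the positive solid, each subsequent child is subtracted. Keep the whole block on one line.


difference() { translate([284, 129, 0]) cube([4930, 184, 2590]); translate([2984, 129, 0]) cube([816, 184, 2070]); }
translate([284, 3335, 0]) cube([4930, 184, 2590]);
translate([284, 313, 0]) cube([184, 3022, 2590]);
translate([5030, 313, 0]) cube([184, 3022, 2590]);


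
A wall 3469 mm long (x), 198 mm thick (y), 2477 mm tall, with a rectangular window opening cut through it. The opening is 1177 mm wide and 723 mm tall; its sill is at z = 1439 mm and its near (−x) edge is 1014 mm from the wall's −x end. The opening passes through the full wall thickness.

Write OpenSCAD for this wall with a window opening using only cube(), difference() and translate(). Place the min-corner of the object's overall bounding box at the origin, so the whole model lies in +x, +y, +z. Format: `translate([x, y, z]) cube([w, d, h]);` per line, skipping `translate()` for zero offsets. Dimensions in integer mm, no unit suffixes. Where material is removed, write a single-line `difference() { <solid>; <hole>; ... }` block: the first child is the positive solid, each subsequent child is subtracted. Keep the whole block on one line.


difference() { cube([3469, 198, 2477]); translate([1014, 0, 1439]) cube([1177, 198, 723]); }


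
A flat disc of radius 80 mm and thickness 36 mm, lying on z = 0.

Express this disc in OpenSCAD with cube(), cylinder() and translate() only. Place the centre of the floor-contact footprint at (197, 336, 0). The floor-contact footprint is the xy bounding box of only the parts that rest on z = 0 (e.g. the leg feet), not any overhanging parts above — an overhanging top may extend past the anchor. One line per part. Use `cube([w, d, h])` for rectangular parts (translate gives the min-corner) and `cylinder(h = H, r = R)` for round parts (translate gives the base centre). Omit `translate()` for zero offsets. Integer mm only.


translate([197, 336, 0]) cylinder(h = 36, r = 80);


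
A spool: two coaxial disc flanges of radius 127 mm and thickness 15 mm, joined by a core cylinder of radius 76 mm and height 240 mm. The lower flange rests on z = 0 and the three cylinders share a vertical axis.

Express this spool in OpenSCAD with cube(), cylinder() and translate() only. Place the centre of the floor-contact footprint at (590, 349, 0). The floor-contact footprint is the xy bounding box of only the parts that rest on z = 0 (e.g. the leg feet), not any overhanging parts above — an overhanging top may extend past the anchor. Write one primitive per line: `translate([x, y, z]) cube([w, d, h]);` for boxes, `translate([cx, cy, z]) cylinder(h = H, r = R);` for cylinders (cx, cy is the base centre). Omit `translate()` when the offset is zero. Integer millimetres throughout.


translate([590, 349, 0]) cylinder(h = 15, r = 127);
translate([590, 349, 15]) cylinder(h = 240, r = 76);
translate([590, 349, 255]) cylinder(h = 15, r = 127);


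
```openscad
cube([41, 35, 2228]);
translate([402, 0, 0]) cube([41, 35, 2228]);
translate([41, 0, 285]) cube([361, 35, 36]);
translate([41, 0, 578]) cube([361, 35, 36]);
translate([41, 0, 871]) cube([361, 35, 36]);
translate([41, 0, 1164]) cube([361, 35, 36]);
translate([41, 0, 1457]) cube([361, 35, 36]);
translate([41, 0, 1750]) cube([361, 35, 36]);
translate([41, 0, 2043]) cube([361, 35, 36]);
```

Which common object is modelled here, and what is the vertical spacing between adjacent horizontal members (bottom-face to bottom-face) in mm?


A ladder. The rung spacing is 293 mm.

Two tall 41×35 posts with 7 short bars between them — a ladder. Adjacent rungs sit at z = 285 and z = 578, so the spacing is 578 − 285 = 293 mm.


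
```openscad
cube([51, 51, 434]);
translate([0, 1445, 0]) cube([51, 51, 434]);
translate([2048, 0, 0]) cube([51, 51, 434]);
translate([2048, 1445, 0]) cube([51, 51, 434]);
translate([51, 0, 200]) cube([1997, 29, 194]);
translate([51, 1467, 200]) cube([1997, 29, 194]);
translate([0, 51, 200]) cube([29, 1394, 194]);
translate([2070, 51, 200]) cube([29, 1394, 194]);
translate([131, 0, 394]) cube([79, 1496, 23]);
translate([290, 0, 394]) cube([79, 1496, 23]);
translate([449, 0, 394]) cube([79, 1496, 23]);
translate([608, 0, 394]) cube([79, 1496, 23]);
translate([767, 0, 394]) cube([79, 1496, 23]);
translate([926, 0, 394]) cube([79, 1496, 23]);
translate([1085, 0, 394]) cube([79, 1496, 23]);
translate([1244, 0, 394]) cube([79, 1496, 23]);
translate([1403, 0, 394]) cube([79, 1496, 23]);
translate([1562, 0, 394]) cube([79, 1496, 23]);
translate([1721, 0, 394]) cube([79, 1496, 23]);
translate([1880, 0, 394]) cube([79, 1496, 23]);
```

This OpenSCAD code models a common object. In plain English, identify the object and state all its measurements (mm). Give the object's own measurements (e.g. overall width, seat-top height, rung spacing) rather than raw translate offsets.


A bed frame 2099 mm long (x) by 1496 mm wide (y). Four 51×51 mm corner posts, 434 mm tall, at the corners of the footprint. Four rails of 29 mm thickness and 194 mm height run between adjacent posts with their undersides at z = 200 mm, their outer faces flush with the outside of the frame (the two x-running rails run between the posts' inner faces; the two y-running rails run between the posts' inner faces). 12 slats, each 79 mm wide (x) and 23 mm thick, lie across the top of the two x-running rails, running the full 1496 mm width of the frame in y; along x they sit between the end posts with a 80 mm gap after the −x posts and between neighbouring slats, leaving 89 mm before the +x posts.


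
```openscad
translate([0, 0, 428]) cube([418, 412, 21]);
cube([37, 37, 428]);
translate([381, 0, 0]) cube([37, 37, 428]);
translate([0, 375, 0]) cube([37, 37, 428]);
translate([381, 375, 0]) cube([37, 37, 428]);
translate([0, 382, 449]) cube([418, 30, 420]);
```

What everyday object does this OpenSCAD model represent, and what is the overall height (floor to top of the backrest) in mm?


A chair. The overall height is 869 mm.

A slab on four corner posts with a tall panel at the back — a chair. The seat slab sits at z = 428 with thickness 21, and the 420 mm backrest starts at the seat top, so the overall height is 428 + 21 + 420 = 869 mm.


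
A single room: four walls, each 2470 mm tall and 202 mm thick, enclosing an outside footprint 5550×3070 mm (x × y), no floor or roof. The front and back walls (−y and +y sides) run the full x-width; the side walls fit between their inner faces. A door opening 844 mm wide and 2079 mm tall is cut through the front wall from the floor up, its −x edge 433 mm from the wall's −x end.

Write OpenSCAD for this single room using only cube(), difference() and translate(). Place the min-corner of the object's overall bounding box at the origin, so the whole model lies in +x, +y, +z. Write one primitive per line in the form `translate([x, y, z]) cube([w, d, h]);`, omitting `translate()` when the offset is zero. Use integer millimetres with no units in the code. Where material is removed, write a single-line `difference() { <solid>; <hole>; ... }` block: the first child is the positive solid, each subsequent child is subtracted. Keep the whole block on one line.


difference() { cube([5550, 202, 2470]); translate([433, 0, 0]) cube([844, 202, 2079]); }
translate([0, 2868, 0]) cube([5550, 202, 2470]);
translate([0, 202, 0]) cube([202, 2666, 2470]);
translate([5348, 202, 0]) cube([202, 2666, 2470]);


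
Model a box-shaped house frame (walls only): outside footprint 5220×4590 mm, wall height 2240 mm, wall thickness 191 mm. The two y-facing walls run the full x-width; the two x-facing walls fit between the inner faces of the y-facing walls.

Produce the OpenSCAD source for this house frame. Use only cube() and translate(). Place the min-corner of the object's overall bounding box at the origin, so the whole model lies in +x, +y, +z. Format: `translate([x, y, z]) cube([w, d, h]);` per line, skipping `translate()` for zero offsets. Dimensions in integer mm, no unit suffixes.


cube([5220, 191, 2240]);
translate([0, 4399, 0]) cube([5220, 191, 2240]);
translate([0, 191, 0]) cube([191, 4208, 2240]);
translate([5029, 191, 0]) cube([191, 4208, 2240]);


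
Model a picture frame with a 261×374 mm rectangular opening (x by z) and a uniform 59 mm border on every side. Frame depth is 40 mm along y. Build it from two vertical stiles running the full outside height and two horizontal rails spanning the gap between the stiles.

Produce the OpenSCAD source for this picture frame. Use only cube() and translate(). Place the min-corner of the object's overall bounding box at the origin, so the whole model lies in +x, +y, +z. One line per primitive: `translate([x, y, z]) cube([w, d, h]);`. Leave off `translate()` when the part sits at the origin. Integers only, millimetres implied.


cube([59, 40, 492]);
translate([320, 0, 0]) cube([59, 40, 492]);
translate([59, 0, 0]) cube([261, 40, 59]);
translate([59, 0, 433]) cube([261, 40, 59]);


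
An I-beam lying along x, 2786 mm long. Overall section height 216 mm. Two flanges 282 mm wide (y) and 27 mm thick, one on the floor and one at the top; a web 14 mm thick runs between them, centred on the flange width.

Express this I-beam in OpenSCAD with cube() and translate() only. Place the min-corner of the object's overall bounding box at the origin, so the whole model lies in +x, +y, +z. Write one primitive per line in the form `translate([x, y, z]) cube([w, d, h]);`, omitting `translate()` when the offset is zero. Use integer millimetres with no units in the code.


cube([2786, 282, 27]);
translate([0, 134, 27]) cube([2786, 14, 162]);
translate([0, 0, 189]) cube([2786, 282, 27]);


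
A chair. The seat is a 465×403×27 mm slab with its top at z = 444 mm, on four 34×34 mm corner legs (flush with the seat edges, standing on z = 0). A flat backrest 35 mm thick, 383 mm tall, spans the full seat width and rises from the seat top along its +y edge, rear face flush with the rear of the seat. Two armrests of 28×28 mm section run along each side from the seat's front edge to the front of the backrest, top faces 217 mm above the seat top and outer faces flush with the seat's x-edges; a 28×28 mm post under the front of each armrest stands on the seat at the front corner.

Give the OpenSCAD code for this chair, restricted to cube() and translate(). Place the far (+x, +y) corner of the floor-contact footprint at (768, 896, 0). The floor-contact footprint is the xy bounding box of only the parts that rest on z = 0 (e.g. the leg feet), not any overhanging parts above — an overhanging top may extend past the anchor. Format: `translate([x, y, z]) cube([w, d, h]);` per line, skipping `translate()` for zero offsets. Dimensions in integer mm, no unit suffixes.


translate([303, 493, 417]) cube([465, 403, 27]);
translate([303, 493, 0]) cube([34, 34, 417]);
translate([734, 493, 0]) cube([34, 34, 417]);
translate([303, 862, 0]) cube([34, 34, 417]);
translate([734, 862, 0]) cube([34, 34, 417]);
translate([303, 861, 444]) cube([465, 35, 383]);
translate([303, 493, 633]) cube([28, 368, 28]);
translate([740, 493, 633]) cube([28, 368, 28]);
translate([303, 493, 444]) cube([28, 28, 189]);
translate([740, 493, 444]) cube([28, 28, 189]);


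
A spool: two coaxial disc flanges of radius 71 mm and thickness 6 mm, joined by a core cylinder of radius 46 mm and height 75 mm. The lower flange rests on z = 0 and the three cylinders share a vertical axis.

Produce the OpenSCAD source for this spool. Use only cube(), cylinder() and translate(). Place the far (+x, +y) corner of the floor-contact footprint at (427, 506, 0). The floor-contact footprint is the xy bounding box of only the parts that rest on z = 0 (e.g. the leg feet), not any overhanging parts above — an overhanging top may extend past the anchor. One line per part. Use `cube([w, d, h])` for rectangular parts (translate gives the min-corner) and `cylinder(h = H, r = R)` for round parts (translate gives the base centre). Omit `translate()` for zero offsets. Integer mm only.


translate([356, 435, 0]) cylinder(h = 6, r = 71);
translate([356, 435, 6]) cylinder(h = 75, r = 46);
translate([356, 435, 81]) cylinder(h = 6, r = 71);


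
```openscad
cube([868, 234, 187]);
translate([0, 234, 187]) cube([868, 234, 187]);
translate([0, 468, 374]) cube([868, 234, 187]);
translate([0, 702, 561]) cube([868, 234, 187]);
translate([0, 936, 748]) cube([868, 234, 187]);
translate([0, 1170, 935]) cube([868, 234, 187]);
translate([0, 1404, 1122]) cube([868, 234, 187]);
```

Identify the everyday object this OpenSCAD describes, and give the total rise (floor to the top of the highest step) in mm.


A staircase. The total rise is 1309 mm.

7 identical blocks, each offset up and back from the previous — a staircase. Each step is 187 mm tall and there are 7 of them, so the total rise is 7 × 187 = 1309 mm.


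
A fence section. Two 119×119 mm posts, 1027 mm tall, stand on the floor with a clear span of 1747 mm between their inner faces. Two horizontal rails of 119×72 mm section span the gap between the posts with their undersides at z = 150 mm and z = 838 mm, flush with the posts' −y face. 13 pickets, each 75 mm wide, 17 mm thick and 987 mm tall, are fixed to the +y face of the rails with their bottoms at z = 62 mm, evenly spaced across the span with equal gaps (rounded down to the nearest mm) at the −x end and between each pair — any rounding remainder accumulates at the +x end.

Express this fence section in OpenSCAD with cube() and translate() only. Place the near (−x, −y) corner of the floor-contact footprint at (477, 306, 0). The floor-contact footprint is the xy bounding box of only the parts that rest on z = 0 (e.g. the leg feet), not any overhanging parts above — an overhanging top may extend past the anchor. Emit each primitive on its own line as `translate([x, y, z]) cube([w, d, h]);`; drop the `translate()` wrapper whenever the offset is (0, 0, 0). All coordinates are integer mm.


translate([477, 306, 0]) cube([119, 119, 1027]);
translate([2343, 306, 0]) cube([119, 119, 1027]);
translate([596, 306, 150]) cube([1747, 119, 72]);
translate([596, 306, 838]) cube([1747, 119, 72]);
translate([651, 425, 62]) cube([75, 17, 987]);
translate([781, 425, 62]) cube([75, 17, 987]);
translate([911, 425, 62]) cube([75, 17, 987]);
translate([1041, 425, 62]) cube([75, 17, 987]);
translate([1171, 425, 62]) cube([75, 17, 987]);
translate([1301, 425, 62]) cube([75, 17, 987]);
translate([1431, 425, 62]) cube([75, 17, 987]);
translate([1561, 425, 62]) cube([75, 17, 987]);
translate([1691, 425, 62]) cube([75, 17, 987]);
translate([1821, 425, 62]) cube([75, 17, 987]);
translate([1951, 425, 62]) cube([75, 17, 987]);
translate([2081, 425, 62]) cube([75, 17, 987]);
translate([2211, 425, 62]) cube([75, 17, 987]);


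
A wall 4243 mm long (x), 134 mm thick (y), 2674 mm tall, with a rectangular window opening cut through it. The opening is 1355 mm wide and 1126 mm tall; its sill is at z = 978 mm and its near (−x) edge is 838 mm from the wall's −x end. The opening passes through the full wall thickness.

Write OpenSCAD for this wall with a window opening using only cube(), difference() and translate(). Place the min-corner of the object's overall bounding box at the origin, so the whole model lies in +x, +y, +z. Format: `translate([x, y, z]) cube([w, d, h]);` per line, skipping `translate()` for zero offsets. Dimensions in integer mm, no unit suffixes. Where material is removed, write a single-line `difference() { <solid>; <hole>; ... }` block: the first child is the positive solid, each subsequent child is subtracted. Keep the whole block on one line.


difference() { cube([4243, 134, 2674]); translate([838, 0, 978]) cube([1355, 134, 1126]); }


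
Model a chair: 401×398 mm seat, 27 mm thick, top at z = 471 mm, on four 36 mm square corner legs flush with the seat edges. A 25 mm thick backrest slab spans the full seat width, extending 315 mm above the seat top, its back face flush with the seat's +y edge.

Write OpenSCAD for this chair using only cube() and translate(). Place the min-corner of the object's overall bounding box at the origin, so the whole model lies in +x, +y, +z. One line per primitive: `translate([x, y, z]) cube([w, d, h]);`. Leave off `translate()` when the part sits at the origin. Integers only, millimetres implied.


translate([0, 0, 444]) cube([401, 398, 27]);
cube([36, 36, 444]);
translate([365, 0, 0]) cube([36, 36, 444]);
translate([0, 362, 0]) cube([36, 36, 444]);
translate([365, 362, 0]) cube([36, 36, 444]);
translate([0, 373, 471]) cube([401, 25, 315]);


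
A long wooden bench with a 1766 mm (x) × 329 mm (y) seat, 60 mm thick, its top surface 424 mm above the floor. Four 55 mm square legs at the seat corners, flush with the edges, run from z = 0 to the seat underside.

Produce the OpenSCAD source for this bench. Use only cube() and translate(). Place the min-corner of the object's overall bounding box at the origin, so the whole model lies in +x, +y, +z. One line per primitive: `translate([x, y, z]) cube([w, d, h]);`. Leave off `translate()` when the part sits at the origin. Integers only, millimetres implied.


// leg_h = 424 − 60 = 364
translate([0, 0, 364]) cube([1766, 329, 60]);
cube([55, 55, 364]);
translate([0, 274, 0]) cube([55, 55, 364]);
translate([1711, 0, 0]) cube([55, 55, 364]);
translate([1711, 274, 0]) cube([55, 55, 364]);


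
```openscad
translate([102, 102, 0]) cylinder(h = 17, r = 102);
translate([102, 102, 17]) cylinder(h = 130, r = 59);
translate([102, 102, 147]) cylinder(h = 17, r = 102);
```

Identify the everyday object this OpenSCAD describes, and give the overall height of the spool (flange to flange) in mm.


A spool. The overall height is 164 mm.

Three coaxial cylinders, large–small–large — a spool. Two 17 mm flanges and a 130 mm core give 17 + 130 + 17 = 164 mm.


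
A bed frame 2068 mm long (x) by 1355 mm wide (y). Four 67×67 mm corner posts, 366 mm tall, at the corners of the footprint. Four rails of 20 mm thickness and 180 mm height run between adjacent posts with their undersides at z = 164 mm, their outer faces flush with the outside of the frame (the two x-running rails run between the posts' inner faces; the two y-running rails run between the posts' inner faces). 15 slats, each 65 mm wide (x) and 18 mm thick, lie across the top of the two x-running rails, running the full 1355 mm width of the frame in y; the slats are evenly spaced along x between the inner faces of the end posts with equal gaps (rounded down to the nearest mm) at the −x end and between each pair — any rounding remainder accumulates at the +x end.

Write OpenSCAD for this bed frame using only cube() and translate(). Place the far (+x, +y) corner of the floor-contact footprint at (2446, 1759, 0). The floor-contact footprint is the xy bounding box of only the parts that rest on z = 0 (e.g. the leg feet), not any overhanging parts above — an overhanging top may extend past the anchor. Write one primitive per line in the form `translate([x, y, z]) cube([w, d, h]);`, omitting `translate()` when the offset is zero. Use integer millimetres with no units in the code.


translate([378, 404, 0]) cube([67, 67, 366]);
translate([378, 1692, 0]) cube([67, 67, 366]);
translate([2379, 404, 0]) cube([67, 67, 366]);
translate([2379, 1692, 0]) cube([67, 67, 366]);
translate([445, 404, 164]) cube([1934, 20, 180]);
translate([445, 1739, 164]) cube([1934, 20, 180]);
translate([378, 471, 164]) cube([20, 1221, 180]);
translate([2426, 471, 164]) cube([20, 1221, 180]);
translate([504, 404, 344]) cube([65, 1355, 18]);
translate([628, 404, 344]) cube([65, 1355, 18]);
translate([752, 404, 344]) cube([65, 1355, 18]);
translate([876, 404, 344]) cube([65, 1355, 18]);
translate([1000, 404, 344]) cube([65, 1355, 18]);
translate([1124, 404, 344]) cube([65, 1355, 18]);
translate([1248, 404, 344]) cube([65, 1355, 18]);
translate([1372, 404, 344]) cube([65, 1355, 18]);
translate([1496, 404, 344]) cube([65, 1355, 18]);
translate([1620, 404, 344]) cube([65, 1355, 18]);
translate([1744, 404, 344]) cube([65, 1355, 18]);
translate([1868, 404, 344]) cube([65, 1355, 18]);
translate([1992, 404, 344]) cube([65, 1355, 18]);
translate([2116, 404, 344]) cube([65, 1355, 18]);
translate([2240, 404, 344]) cube([65, 1355, 18]);


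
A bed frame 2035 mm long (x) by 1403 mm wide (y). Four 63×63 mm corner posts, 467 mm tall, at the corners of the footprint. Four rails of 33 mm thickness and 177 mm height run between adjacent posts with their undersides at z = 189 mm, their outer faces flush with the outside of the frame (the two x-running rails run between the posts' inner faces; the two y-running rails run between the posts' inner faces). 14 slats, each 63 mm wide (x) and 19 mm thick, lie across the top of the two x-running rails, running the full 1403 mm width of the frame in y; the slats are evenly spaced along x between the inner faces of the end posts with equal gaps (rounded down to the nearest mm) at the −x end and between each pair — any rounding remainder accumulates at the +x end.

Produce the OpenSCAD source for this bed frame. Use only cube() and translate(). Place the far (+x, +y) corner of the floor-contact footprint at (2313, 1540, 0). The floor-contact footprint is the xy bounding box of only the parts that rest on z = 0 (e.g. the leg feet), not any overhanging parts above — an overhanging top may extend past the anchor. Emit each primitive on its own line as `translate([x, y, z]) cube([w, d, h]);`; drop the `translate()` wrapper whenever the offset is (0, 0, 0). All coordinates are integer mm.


// slat z = rail_z + rail_h = 189 + 177 = 366
// slat gap = ⌊(1909 − 14·63) / 15⌋ = 68
translate([278, 137, 0]) cube([63, 63, 467]);
translate([278, 1477, 0]) cube([63, 63, 467]);
translate([2250, 137, 0]) cube([63, 63, 467]);
translate([2250, 1477, 0]) cube([63, 63, 467]);
translate([341, 137, 189]) cube([1909, 33, 177]);
translate([341, 1507, 189]) cube([1909, 33, 177]);
translate([278, 200, 189]) cube([33, 1277, 177]);
translate([2280, 200, 189]) cube([33, 1277, 177]);
translate([409, 137, 366]) cube([63, 1403, 19]);
translate([540, 137, 366]) cube([63, 1403, 19]);
translate([671, 137, 366]) cube([63, 1403, 19]);
translate([802, 137, 366]) cube([63, 1403, 19]);
translate([933, 137, 366]) cube([63, 1403, 19]);
translate([1064, 137, 366]) cube([63, 1403, 19]);
translate([1195, 137, 366]) cube([63, 1403, 19]);
translate([1326, 137, 366]) cube([63, 1403, 19]);
translate([1457, 137, 366]) cube([63, 1403, 19]);
translate([1588, 137, 366]) cube([63, 1403, 19]);
translate([1719, 137, 366]) cube([63, 1403, 19]);
translate([1850, 137, 366]) cube([63, 1403, 19]);
translate([1981, 137, 366]) cube([63, 1403, 19]);
translate([2112, 137, 366]) cube([63, 1403, 19]);


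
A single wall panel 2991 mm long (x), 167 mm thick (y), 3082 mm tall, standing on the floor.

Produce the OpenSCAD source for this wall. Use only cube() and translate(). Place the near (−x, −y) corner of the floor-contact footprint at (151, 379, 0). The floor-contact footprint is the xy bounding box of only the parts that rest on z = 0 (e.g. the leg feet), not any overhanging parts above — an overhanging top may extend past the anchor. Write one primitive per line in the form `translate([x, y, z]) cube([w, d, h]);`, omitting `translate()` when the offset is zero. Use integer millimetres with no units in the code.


translate([151, 379, 0]) cube([2991, 167, 3082]);


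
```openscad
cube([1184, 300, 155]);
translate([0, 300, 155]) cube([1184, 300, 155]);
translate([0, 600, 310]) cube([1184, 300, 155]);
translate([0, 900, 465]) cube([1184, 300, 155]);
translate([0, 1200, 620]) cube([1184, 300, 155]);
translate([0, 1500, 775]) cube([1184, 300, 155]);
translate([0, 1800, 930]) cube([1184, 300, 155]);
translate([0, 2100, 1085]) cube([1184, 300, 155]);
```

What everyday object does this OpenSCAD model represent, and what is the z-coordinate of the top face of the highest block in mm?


A staircase. The total rise is 1240 mm.

8 identical blocks, each offset up and back from the previous — a staircase. Each step is 155 mm tall and there are 8 of them, so the total rise is 8 × 155 = 1240 mm.


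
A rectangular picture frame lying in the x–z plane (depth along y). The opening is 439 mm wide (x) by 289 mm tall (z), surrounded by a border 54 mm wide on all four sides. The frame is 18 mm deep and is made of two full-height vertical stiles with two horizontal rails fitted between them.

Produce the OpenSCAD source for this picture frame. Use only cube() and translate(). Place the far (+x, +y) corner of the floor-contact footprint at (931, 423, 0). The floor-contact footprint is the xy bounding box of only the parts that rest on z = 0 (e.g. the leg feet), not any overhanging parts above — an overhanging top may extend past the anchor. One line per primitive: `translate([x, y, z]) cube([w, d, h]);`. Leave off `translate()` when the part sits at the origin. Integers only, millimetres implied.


translate([384, 405, 0]) cube([54, 18, 397]);
translate([877, 405, 0]) cube([54, 18, 397]);
translate([438, 405, 0]) cube([439, 18, 54]);
translate([438, 405, 343]) cube([439, 18, 54]);


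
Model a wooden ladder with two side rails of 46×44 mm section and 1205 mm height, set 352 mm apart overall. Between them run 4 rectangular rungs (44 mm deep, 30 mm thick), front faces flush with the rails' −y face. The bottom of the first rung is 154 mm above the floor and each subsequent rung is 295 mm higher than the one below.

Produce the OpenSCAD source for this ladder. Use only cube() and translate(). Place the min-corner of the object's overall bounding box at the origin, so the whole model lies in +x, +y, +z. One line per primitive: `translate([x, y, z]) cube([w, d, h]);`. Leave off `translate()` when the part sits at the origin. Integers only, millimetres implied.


cube([46, 44, 1205]);
translate([306, 0, 0]) cube([46, 44, 1205]);
translate([46, 0, 154]) cube([260, 44, 30]);
translate([46, 0, 449]) cube([260, 44, 30]);
translate([46, 0, 744]) cube([260, 44, 30]);
translate([46, 0, 1039]) cube([260, 44, 30]);


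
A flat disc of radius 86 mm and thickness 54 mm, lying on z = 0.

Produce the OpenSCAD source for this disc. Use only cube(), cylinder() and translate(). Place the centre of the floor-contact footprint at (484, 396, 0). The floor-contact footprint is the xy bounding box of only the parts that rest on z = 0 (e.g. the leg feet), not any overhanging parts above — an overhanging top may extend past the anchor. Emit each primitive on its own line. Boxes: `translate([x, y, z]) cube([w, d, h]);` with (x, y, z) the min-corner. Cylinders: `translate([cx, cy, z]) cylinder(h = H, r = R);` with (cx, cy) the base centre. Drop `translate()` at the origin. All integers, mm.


translate([484, 396, 0]) cylinder(h = 54, r = 86);


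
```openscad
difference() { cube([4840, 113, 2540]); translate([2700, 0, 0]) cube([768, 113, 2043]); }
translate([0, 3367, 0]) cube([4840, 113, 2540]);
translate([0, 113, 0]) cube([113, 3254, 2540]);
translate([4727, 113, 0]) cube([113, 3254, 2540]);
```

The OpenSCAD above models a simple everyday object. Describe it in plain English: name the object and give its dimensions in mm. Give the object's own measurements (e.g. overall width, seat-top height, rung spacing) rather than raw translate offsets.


A single room: four walls, each 2540 mm tall and 113 mm thick, enclosing an outside footprint 4840×3480 mm (x × y), no floor or roof. The front and back walls (−y and +y sides) run the full x-width; the side walls fit between their inner faces. A door opening 768 mm wide and 2043 mm tall is cut through the front wall from the floor up, its −x edge 2700 mm from the wall's −x end.


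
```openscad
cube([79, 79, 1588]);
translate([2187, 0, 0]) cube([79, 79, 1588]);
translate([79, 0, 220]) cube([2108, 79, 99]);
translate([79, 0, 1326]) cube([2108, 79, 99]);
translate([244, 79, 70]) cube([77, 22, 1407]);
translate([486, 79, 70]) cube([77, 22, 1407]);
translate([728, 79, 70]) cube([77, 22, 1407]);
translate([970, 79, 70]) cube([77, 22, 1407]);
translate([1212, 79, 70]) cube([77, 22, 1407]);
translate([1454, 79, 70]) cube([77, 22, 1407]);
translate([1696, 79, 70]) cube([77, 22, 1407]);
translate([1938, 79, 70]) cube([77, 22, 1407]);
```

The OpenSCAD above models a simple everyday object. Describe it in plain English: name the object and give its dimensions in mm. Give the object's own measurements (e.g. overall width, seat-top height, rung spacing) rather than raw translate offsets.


A fence section. Two 79×79 mm posts, 1588 mm tall, stand on the floor with a clear span of 2108 mm between their inner faces. Two horizontal rails of 79×99 mm section span the gap between the posts with their undersides at z = 220 mm and z = 1326 mm, flush with the posts' −y face. 8 pickets, each 77 mm wide, 22 mm thick and 1407 mm tall, are fixed to the +y face of the rails with their bottoms at z = 70 mm, spaced across the span with a 165 mm gap after the −x post and between neighbouring pickets, with 172 mm left before the +x post.


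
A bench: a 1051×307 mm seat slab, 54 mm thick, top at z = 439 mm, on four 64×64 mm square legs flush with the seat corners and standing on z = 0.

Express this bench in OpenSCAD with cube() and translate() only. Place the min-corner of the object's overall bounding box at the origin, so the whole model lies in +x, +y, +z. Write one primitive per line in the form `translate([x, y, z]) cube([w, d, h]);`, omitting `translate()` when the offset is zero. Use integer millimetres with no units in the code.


translate([0, 0, 385]) cube([1051, 307, 54]);
cube([64, 64, 385]);
translate([0, 243, 0]) cube([64, 64, 385]);
translate([987, 0, 0]) cube([64, 64, 385]);
translate([987, 243, 0]) cube([64, 64, 385]);


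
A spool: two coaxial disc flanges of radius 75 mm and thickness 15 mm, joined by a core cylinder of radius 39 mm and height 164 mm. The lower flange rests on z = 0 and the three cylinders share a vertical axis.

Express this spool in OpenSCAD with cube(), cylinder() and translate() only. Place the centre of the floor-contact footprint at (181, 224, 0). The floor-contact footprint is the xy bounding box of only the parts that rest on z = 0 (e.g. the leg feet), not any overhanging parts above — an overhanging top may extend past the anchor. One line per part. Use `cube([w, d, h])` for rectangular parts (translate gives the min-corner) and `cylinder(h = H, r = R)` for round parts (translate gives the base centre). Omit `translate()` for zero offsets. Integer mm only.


translate([181, 224, 0]) cylinder(h = 15, r = 75);
translate([181, 224, 15]) cylinder(h = 164, r = 39);
translate([181, 224, 179]) cylinder(h = 15, r = 75);


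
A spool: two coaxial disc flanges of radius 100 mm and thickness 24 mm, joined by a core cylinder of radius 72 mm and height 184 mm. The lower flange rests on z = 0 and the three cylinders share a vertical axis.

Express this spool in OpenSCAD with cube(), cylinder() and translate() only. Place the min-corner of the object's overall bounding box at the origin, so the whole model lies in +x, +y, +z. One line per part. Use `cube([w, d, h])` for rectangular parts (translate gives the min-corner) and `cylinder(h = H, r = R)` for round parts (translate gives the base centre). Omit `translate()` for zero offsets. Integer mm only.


translate([100, 100, 0]) cylinder(h = 24, r = 100);
translate([100, 100, 24]) cylinder(h = 184, r = 72);
translate([100, 100, 208]) cylinder(h = 24, r = 100);


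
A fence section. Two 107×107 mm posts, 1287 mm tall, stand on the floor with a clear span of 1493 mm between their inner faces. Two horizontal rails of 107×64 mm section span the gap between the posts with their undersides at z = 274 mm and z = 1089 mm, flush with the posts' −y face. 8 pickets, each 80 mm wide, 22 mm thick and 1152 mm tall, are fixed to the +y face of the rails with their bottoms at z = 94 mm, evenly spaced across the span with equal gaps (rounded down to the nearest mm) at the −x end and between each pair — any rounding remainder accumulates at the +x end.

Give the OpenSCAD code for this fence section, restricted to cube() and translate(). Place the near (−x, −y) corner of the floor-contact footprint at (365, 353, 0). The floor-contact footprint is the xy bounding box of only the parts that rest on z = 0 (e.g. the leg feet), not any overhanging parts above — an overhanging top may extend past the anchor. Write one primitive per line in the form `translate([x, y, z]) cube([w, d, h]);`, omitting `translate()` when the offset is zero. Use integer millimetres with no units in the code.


translate([365, 353, 0]) cube([107, 107, 1287]);
translate([1965, 353, 0]) cube([107, 107, 1287]);
translate([472, 353, 274]) cube([1493, 107, 64]);
translate([472, 353, 1089]) cube([1493, 107, 64]);
translate([566, 460, 94]) cube([80, 22, 1152]);
translate([740, 460, 94]) cube([80, 22, 1152]);
translate([914, 460, 94]) cube([80, 22, 1152]);
translate([1088, 460, 94]) cube([80, 22, 1152]);
translate([1262, 460, 94]) cube([80, 22, 1152]);
translate([1436, 460, 94]) cube([80, 22, 1152]);
translate([1610, 460, 94]) cube([80, 22, 1152]);
translate([1784, 460, 94]) cube([80, 22, 1152]);


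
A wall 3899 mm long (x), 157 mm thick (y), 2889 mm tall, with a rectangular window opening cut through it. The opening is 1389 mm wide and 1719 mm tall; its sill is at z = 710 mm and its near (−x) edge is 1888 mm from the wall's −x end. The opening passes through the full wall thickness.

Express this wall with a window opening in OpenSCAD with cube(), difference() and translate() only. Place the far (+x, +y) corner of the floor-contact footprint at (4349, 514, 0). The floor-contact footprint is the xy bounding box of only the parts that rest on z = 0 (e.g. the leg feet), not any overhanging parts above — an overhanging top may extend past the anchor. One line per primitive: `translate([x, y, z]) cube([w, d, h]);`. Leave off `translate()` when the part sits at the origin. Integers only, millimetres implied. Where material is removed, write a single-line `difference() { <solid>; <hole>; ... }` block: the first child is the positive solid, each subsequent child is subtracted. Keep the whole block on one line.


difference() { translate([450, 357, 0]) cube([3899, 157, 2889]); translate([2338, 357, 710]) cube([1389, 157, 1719]); }


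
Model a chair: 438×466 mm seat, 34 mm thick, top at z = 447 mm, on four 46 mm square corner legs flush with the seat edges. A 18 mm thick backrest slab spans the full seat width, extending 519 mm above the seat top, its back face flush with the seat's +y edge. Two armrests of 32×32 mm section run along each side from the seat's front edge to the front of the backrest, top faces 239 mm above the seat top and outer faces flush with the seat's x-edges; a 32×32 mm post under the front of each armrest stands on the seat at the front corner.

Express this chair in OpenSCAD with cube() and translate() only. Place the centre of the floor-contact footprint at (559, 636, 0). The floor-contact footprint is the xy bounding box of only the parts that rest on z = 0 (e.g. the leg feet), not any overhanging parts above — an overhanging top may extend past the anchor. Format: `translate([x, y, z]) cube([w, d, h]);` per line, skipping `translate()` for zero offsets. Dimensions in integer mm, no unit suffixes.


translate([340, 403, 413]) cube([438, 466, 34]);
translate([340, 403, 0]) cube([46, 46, 413]);
translate([732, 403, 0]) cube([46, 46, 413]);
translate([340, 823, 0]) cube([46, 46, 413]);
translate([732, 823, 0]) cube([46, 46, 413]);
translate([340, 851, 447]) cube([438, 18, 519]);
translate([340, 403, 654]) cube([32, 448, 32]);
translate([746, 403, 654]) cube([32, 448, 32]);
translate([340, 403, 447]) cube([32, 32, 207]);
translate([746, 403, 447]) cube([32, 32, 207]);
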